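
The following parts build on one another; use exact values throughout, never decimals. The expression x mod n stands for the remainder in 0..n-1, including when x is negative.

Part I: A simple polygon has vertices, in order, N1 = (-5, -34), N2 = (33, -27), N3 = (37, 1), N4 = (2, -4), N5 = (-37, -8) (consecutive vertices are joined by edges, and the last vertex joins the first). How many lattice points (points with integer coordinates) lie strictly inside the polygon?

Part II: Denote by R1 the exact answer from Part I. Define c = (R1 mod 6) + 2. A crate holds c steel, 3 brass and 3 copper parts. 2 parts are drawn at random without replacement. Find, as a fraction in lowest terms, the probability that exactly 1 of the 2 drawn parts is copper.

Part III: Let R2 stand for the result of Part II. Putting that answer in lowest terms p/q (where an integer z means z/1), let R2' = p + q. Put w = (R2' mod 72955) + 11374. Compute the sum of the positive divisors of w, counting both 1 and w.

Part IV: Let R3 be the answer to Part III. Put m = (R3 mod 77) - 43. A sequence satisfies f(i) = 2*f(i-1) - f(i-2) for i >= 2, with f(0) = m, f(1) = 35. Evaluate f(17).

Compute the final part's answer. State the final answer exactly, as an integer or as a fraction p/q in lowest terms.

131

Part I: cross terms: (-5*-27 - 33*-34)=1257, (33*1 - 37*-27)=1032, (37*-4 - 2*1)=-150, (2*-8 - -37*-4)=-164, (-37*-34 - -5*-8)=1218; twice the area = |3193| = 3193; area = 3193/2; boundary points = 1 + 4 + 5 + 1 + 2 = 13; strictly interior points = area - boundary/2 + 1 = 1591; answer 1591
Part II: R1 = 1591; c = 3; total draws C(9,2) = 36; favorable C(3,1)*C(6,1) = 18; P = 1/2; answer 1/2
Part III: R2 = 1/2; threaded value p + q = 3; w = 11377; 11377 = 31 * 367; sigma = (1 + 31) * (1 + 367) = 32 * 368 = 11776; answer 11776
Part IV: R3 = 11776; m = 29; f(2) = 2*(35) - 1*(29) = 41; iterating: f(2)=41, f(3)=47, f(4)=53, f(5)=59, f(6)=65, f(7)=71, f(8)=77, f(9)=83, f(10)=89, f(11)=95, f(12)=101, f(13)=107, f(14)=113, f(15)=119, f(16)=125, f(17)=131; answer 131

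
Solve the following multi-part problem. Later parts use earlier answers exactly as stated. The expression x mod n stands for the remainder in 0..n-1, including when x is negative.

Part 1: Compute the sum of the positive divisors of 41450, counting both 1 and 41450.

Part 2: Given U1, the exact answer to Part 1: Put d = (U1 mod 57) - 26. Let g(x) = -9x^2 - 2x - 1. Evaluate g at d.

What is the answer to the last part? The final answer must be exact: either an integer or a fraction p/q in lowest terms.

-1737

Part 1: 41450 = 2 * 5^2 * 829; sigma = (1 + 2) * (1 + 5 + 25) * (1 + 829) = 3 * 31 * 830 = 77190; answer 77190
Part 2: U1 = 77190; d = -14; -9*(-14)^2 - 2*(-14)^1 - 1 = (-1764) + (28) + (-1) = -1737; answer -1737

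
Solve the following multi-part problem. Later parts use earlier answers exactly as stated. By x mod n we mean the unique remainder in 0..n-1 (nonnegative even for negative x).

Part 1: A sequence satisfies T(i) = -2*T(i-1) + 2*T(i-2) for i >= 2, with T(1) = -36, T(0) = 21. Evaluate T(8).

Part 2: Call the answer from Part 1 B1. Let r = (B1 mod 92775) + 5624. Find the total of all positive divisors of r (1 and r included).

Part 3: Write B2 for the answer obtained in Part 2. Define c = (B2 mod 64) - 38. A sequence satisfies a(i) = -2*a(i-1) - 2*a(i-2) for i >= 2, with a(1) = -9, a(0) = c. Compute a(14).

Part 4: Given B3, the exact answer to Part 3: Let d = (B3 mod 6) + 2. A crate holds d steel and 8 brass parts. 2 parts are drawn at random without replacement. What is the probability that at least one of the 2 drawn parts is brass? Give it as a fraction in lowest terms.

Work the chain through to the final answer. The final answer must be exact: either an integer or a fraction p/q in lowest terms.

Part 1: T(2) = -2*(-36) + 2*(21) = 114; iterating: T(2)=114, T(3)=-300, T(4)=828, T(5)=-2256, T(6)=6168, T(7)=-16848, T(8)=46032; answer 46032
Part 2: B1 = 46032; r = 51656; 51656 = 2^3 * 11 * 587; sigma = (1 + 2 + 4 + 8) * (1 + 11) * (1 + 587) = 15 * 12 * 588 = 105840; answer 105840
Part 3: B2 = 105840; c = 10; a(2) = -2*(-9) - 2*(10) = -2; iterating: a(2)=-2, a(3)=22, a(4)=-40, a(5)=36, a(6)=8, a(7)=-88, a(8)=160, a(9)=-144, a(10)=-32, a(11)=352, a(12)=-640, a(13)=576, a(14)=128; answer 128
Part 4: B3 = 128; d = 4; total draws C(12,2) = 66; complement C(4,2) = 6; favorable 66 - 6 = 60; P = 10/11; answer 10/11

10/11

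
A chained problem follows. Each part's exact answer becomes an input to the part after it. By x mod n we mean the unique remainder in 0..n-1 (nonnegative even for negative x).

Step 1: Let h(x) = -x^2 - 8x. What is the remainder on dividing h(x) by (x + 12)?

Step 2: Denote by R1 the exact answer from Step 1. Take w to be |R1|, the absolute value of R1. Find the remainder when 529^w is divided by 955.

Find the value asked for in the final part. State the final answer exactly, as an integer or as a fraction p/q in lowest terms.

Step 1: remainder = value at the root: -1*(-12)^2 - 8*(-12)^1 = (-144) + (96) = -48; answer -48
Step 2: R1 = -48; w = 48; squarings mod 955: 529^1=529, 529^2=26, 529^4=676, 529^8=486, 529^16=311, 529^32=266; 529^48 = 529^16 * 529^32 = 596 (mod 955); answer 596

596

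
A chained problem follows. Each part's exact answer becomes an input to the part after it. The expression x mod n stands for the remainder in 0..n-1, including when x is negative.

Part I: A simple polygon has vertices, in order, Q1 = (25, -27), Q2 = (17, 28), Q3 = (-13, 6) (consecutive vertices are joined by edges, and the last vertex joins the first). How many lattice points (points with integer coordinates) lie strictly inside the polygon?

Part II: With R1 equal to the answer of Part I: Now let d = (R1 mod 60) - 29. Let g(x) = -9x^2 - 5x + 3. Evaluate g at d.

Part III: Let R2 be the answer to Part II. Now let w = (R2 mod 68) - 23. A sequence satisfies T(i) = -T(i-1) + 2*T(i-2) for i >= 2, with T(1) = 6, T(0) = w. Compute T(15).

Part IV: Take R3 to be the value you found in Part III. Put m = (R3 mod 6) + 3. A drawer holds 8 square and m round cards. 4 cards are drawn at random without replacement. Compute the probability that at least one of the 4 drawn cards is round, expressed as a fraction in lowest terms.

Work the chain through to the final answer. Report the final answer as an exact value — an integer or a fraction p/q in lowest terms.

37/39

Part I: cross terms: (25*28 - 17*-27)=1159, (17*6 - -13*28)=466, (-13*-27 - 25*6)=201; twice the area = |1826| = 1826; area = 913; boundary points = 1 + 2 + 1 = 4; strictly interior points = area - boundary/2 + 1 = 912; answer 912
Part II: R1 = 912; d = -17; -9*(-17)^2 - 5*(-17)^1 + 3 = (-2601) + (85) + (3) = -2513; answer -2513
Part III: R2 = -2513; w = -20; T(2) = -1*(6) + 2*(-20) = -46; iterating: T(2)=-46, T(3)=58, T(4)=-150, T(5)=266, T(6)=-566, T(7)=1098, T(8)=-2230, T(9)=4426, T(10)=-8886, T(11)=17738, T(12)=-35510, T(13)=70986, T(14)=-142006, T(15)=283978; answer 283978
Part IV: R3 = 283978; m = 7; total draws C(15,4) = 1365; complement C(8,4) = 70; favorable 1365 - 70 = 1295; P = 37/39; answer 37/39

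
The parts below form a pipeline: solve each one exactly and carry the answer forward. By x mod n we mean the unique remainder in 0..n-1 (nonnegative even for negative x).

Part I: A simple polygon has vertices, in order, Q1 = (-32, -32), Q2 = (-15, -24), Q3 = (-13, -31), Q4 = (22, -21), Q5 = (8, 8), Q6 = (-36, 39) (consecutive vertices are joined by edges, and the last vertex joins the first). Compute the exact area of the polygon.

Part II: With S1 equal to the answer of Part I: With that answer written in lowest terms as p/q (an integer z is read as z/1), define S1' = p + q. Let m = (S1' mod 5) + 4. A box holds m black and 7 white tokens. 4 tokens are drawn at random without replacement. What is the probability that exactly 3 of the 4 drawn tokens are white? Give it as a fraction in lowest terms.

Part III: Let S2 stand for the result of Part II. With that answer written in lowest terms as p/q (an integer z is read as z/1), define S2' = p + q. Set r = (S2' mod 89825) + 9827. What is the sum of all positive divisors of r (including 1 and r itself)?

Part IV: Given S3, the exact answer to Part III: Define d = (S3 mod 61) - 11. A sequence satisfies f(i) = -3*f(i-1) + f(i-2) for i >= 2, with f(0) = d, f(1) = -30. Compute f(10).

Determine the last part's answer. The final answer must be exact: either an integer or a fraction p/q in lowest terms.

Part I: cross terms: (-32*-24 - -15*-32)=288, (-15*-31 - -13*-24)=153, (-13*-21 - 22*-31)=955, (22*8 - 8*-21)=344, (8*39 - -36*8)=600, (-36*-32 - -32*39)=2400; twice the area = |4740| = 4740; area = 2370; answer 2370
Part II: S1 = 2370; threaded value p + q = 2371; m = 5; total draws C(12,4) = 495; favorable C(7,3)*C(5,1) = 175; P = 35/99; answer 35/99
Part III: S2 = 35/99; threaded value p + q = 134; r = 9961; 9961 = 7 * 1423; sigma = (1 + 7) * (1 + 1423) = 8 * 1424 = 11392; answer 11392
Part IV: S3 = 11392; d = 35; f(2) = -3*(-30) + 1*(35) = 125; iterating: f(2)=125, f(3)=-405, f(4)=1340, f(5)=-4425, f(6)=14615, f(7)=-48270, f(8)=159425, f(9)=-526545, f(10)=1739060; answer 1739060

1739060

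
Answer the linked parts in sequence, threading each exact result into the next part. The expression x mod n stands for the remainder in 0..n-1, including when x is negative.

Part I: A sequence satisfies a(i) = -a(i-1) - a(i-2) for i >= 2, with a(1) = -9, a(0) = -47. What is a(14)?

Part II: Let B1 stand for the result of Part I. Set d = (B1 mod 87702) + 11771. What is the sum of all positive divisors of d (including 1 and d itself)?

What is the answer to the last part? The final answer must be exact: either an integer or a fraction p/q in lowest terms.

11828

Part I: a(2) = -1*(-9) - 1*(-47) = 56; iterating: a(2)=56, a(3)=-47, a(4)=-9, a(5)=56, a(6)=-47, a(7)=-9, a(8)=56, a(9)=-47, a(10)=-9, a(11)=56, a(12)=-47, a(13)=-9, a(14)=56; answer 56
Part II: B1 = 56; d = 11827; 11827 is prime, so its only divisors are 1 and 11827; sigma = 1 + 11827 = 11828; answer 11828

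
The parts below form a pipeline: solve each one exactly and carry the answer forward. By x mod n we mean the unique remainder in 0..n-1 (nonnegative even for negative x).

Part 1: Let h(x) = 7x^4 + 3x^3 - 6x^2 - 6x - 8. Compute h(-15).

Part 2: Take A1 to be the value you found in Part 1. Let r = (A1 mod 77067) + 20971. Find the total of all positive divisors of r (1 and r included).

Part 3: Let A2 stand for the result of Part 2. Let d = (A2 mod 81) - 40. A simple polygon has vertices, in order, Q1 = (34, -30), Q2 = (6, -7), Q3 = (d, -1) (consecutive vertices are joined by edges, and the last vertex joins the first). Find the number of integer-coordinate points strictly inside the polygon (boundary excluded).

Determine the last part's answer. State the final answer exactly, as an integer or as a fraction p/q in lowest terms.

313

Part 1: 7*(-15)^4 + 3*(-15)^3 - 6*(-15)^2 - 6*(-15)^1 - 8 = (354375) + (-10125) + (-1350) + (90) + (-8) = 342982; answer 342982
Part 2: A1 = 342982; r = 55685; 55685 = 5 * 7 * 37 * 43; sigma = (1 + 5) * (1 + 7) * (1 + 37) * (1 + 43) = 6 * 8 * 38 * 44 = 80256; answer 80256
Part 3: A2 = 80256; d = 26; cross terms: (34*-7 - 6*-30)=-58, (6*-1 - 26*-7)=176, (26*-30 - 34*-1)=-746; twice the area = |-628| = 628; area = 314; boundary points = 1 + 2 + 1 = 4; strictly interior points = area - boundary/2 + 1 = 313; answer 313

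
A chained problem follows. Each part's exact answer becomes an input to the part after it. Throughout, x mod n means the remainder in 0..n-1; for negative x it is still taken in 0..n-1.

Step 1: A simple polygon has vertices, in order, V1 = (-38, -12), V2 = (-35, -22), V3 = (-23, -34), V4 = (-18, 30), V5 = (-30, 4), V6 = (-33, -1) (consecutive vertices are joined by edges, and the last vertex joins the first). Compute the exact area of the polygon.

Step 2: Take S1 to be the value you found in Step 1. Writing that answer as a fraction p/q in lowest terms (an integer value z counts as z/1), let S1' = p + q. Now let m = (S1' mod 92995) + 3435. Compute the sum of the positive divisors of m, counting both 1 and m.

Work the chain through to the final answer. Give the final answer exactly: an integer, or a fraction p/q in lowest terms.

4240

Step 1: cross terms: (-38*-22 - -35*-12)=416, (-35*-34 - -23*-22)=684, (-23*30 - -18*-34)=-1302, (-18*4 - -30*30)=828, (-30*-1 - -33*4)=162, (-33*-12 - -38*-1)=358; twice the area = |1146| = 1146; area = 573; answer 573
Step 2: S1 = 573; threaded value p + q = 574; m = 4009; 4009 = 19 * 211; sigma = (1 + 19) * (1 + 211) = 20 * 212 = 4240; answer 4240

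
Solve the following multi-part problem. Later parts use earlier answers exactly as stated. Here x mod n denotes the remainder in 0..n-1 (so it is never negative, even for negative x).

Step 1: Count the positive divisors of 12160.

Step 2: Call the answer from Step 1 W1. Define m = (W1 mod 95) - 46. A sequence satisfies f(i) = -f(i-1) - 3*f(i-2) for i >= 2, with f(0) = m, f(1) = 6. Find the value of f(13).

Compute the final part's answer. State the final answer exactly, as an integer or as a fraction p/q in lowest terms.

Step 1: 12160 = 2^7 * 5 * 19; number of divisors = (7+1) * (1+1) * (1+1) = 32; answer 32
Step 2: W1 = 32; m = -14; f(2) = -1*(6) - 3*(-14) = 36; iterating: f(2)=36, f(3)=-54, f(4)=-54, f(5)=216, f(6)=-54, f(7)=-594, f(8)=756, f(9)=1026, f(10)=-3294, f(11)=216, f(12)=9666, f(13)=-10314; answer -10314

-10314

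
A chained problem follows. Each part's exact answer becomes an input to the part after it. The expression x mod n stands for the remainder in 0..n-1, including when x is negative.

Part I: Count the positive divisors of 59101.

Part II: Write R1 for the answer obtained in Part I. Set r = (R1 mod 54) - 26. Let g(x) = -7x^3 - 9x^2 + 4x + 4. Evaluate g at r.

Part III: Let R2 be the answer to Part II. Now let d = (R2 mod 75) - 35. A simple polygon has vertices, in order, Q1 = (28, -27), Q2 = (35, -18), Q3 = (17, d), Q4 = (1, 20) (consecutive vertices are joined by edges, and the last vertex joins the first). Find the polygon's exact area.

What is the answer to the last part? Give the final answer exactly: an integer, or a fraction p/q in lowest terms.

Part I: 59101 = 7 * 8443; number of divisors = (1+1) * (1+1) = 4; answer 4
Part II: R1 = 4; r = -22; -7*(-22)^3 - 9*(-22)^2 + 4*(-22)^1 + 4 = (74536) + (-4356) + (-88) + (4) = 70096; answer 70096
Part III: R2 = 70096; d = 11; cross terms: (28*-18 - 35*-27)=441, (35*11 - 17*-18)=691, (17*20 - 1*11)=329, (1*-27 - 28*20)=-587; twice the area = |874| = 874; area = 437; answer 437

437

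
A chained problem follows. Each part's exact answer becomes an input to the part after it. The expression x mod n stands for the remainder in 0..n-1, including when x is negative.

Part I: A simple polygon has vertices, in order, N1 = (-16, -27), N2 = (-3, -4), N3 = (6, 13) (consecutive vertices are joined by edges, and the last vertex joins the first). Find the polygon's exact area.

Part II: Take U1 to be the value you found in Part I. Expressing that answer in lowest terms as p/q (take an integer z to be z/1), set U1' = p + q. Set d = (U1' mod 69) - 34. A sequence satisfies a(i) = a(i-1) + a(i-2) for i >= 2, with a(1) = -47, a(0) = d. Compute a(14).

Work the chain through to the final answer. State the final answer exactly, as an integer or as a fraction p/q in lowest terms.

-23777

Part I: cross terms: (-16*-4 - -3*-27)=-17, (-3*13 - 6*-4)=-15, (6*-27 - -16*13)=46; twice the area = |14| = 14; area = 7; answer 7
Part II: U1 = 7; threaded value p + q = 8; d = -26; a(2) = 1*(-47) + 1*(-26) = -73; iterating: a(2)=-73, a(3)=-120, a(4)=-193, a(5)=-313, a(6)=-506, a(7)=-819, a(8)=-1325, a(9)=-2144, a(10)=-3469, a(11)=-5613, a(12)=-9082, a(13)=-14695, a(14)=-23777; answer -23777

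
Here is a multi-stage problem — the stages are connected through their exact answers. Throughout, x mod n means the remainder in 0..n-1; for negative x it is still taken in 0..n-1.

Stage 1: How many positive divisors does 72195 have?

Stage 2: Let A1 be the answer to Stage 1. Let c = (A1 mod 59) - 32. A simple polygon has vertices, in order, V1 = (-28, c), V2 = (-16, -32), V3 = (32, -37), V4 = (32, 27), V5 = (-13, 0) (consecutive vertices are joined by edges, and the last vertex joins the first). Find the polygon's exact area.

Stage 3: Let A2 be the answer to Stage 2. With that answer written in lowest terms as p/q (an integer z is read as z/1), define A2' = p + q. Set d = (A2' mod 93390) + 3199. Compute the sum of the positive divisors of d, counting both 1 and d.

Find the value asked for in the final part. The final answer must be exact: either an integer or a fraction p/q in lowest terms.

24480

Stage 1: 72195 = 3 * 5 * 4813; number of divisors = (1+1) * (1+1) * (1+1) = 8; answer 8
Stage 2: A1 = 8; c = -24; cross terms: (-28*-32 - -16*-24)=512, (-16*-37 - 32*-32)=1616, (32*27 - 32*-37)=2048, (32*0 - -13*27)=351, (-13*-24 - -28*0)=312; twice the area = |4839| = 4839; area = 4839/2; answer 4839/2
Stage 3: A2 = 4839/2; threaded value p + q = 4841; d = 8040; 8040 = 2^3 * 3 * 5 * 67; sigma = (1 + 2 + 4 + 8) * (1 + 3) * (1 + 5) * (1 + 67) = 15 * 4 * 6 * 68 = 24480; answer 24480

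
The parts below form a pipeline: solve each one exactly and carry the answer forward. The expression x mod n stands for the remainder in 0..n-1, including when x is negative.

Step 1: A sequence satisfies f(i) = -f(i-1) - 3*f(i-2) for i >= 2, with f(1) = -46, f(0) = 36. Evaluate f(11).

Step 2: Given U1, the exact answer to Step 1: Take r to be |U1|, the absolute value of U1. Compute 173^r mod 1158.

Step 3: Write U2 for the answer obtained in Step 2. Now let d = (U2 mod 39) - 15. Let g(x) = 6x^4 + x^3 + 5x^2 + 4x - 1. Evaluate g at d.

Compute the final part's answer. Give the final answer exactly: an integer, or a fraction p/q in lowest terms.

Step 1: f(2) = -1*(-46) - 3*(36) = -62; iterating: f(2)=-62, f(3)=200, f(4)=-14, f(5)=-586, f(6)=628, f(7)=1130, f(8)=-3014, f(9)=-376, f(10)=9418, f(11)=-8290; answer -8290
Step 2: U1 = -8290; r = 8290; squarings mod 1158: 173^1=173, 173^2=979, 173^4=775, 173^8=781, 173^16=853, 173^32=385, 173^64=1, 173^128=1, 173^256=1, 173^512=1, 173^1024=1, 173^2048=1, 173^4096=1, 173^8192=1; 173^8290 = 173^2 * 173^32 * 173^64 * 173^8192 = 565 (mod 1158); answer 565
Step 3: U2 = 565; d = 4; 6*(4)^4 + 1*(4)^3 + 5*(4)^2 + 4*(4)^1 - 1 = (1536) + (64) + (80) + (16) + (-1) = 1695; answer 1695

1695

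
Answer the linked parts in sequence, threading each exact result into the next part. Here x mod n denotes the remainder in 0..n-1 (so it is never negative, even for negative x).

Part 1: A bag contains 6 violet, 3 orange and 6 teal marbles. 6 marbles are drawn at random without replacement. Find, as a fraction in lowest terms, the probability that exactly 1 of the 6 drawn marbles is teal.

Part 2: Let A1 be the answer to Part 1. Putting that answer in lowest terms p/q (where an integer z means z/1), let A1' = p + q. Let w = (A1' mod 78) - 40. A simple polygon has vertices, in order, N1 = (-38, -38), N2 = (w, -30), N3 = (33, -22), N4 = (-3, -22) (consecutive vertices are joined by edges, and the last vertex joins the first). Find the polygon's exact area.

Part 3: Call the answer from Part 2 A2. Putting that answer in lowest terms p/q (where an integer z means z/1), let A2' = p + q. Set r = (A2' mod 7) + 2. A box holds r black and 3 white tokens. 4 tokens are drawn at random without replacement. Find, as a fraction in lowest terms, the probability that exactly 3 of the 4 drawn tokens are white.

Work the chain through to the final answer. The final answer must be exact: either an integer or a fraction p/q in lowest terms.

Part 1: total draws C(15,6) = 5005; favorable C(6,1)*C(9,5) = 756; P = 108/715; answer 108/715
Part 2: A1 = 108/715; threaded value p + q = 823; w = 3; cross terms: (-38*-30 - 3*-38)=1254, (3*-22 - 33*-30)=924, (33*-22 - -3*-22)=-792, (-3*-38 - -38*-22)=-722; twice the area = |664| = 664; area = 332; answer 332
Part 3: A2 = 332; threaded value p + q = 333; r = 6; total draws C(9,4) = 126; favorable C(3,3)*C(6,1) = 6; P = 1/21; answer 1/21

1/21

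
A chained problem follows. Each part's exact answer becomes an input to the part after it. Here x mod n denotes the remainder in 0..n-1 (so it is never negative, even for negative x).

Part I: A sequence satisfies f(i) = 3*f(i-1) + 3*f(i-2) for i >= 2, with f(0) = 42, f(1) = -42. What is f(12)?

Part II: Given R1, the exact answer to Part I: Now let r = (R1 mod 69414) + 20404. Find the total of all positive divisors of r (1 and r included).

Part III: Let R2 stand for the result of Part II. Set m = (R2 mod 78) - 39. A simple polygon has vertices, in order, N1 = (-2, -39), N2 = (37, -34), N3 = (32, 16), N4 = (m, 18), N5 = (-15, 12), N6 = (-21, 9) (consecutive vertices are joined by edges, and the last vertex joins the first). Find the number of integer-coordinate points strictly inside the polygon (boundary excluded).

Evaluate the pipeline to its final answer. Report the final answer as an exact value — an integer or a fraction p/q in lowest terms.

Part I: f(2) = 3*(-42) + 3*(42) = 0; iterating: f(2)=0, f(3)=-126, f(4)=-378, f(5)=-1512, f(6)=-5670, f(7)=-21546, f(8)=-81648, f(9)=-309582, f(10)=-1173690, f(11)=-4449816, f(12)=-16870518; answer -16870518
Part II: R1 = -16870518; r = 86902; 86902 = 2 * 43451; sigma = (1 + 2) * (1 + 43451) = 3 * 43452 = 130356; answer 130356
Part III: R2 = 130356; m = -21; cross terms: (-2*-34 - 37*-39)=1511, (37*16 - 32*-34)=1680, (32*18 - -21*16)=912, (-21*12 - -15*18)=18, (-15*9 - -21*12)=117, (-21*-39 - -2*9)=837; twice the area = |5075| = 5075; area = 5075/2; boundary points = 1 + 5 + 1 + 6 + 3 + 1 = 17; strictly interior points = area - boundary/2 + 1 = 2530; answer 2530

2530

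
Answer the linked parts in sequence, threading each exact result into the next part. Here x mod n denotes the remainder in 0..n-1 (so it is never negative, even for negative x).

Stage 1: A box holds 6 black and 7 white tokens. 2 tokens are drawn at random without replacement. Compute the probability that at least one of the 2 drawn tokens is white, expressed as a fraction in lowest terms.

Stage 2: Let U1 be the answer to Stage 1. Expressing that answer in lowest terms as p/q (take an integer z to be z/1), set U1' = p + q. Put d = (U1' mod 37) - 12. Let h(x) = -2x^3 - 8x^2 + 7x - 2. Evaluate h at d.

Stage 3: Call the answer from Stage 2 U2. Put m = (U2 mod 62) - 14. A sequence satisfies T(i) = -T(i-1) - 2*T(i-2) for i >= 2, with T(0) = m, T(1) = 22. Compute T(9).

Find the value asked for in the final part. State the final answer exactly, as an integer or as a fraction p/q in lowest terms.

-470

Stage 1: total draws C(13,2) = 78; complement C(6,2) = 15; favorable 78 - 15 = 63; P = 21/26; answer 21/26
Stage 2: U1 = 21/26; threaded value p + q = 47; d = -2; -2*(-2)^3 - 8*(-2)^2 + 7*(-2)^1 - 2 = (16) + (-32) + (-14) + (-2) = -32; answer -32
Stage 3: U2 = -32; m = 16; T(2) = -1*(22) - 2*(16) = -54; iterating: T(2)=-54, T(3)=10, T(4)=98, T(5)=-118, T(6)=-78, T(7)=314, T(8)=-158, T(9)=-470; answer -470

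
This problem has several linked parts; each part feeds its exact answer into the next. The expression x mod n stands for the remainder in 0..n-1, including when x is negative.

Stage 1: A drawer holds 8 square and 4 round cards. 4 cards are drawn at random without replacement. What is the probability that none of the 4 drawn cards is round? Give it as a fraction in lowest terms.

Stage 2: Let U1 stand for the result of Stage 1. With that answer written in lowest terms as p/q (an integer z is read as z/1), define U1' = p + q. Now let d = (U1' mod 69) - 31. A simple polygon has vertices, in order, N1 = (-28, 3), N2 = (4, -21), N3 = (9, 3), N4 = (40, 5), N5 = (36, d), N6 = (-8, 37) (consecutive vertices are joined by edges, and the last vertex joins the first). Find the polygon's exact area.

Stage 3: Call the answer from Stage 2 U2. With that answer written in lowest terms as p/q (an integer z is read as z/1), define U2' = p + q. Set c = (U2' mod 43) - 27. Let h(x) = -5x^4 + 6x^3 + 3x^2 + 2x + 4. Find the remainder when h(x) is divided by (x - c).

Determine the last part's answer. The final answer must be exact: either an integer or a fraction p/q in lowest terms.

-6

Stage 1: total draws C(12,4) = 495; favorable C(8,4) = 70; P = 14/99; answer 14/99
Stage 2: U1 = 14/99; threaded value p + q = 113; d = 13; cross terms: (-28*-21 - 4*3)=576, (4*3 - 9*-21)=201, (9*5 - 40*3)=-75, (40*13 - 36*5)=340, (36*37 - -8*13)=1436, (-8*3 - -28*37)=1012; twice the area = |3490| = 3490; area = 1745; answer 1745
Stage 3: U2 = 1745; threaded value p + q = 1746; c = -1; remainder = value at the root: -5*(-1)^4 + 6*(-1)^3 + 3*(-1)^2 + 2*(-1)^1 + 4 = (-5) + (-6) + (3) + (-2) + (4) = -6; answer -6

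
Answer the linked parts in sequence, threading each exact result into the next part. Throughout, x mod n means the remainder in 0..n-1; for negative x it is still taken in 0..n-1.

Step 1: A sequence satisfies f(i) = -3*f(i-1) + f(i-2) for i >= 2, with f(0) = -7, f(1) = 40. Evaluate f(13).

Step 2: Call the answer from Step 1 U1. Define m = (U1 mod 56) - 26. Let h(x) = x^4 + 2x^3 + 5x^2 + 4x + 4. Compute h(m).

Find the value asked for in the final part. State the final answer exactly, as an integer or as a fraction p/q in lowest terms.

94864

Step 1: f(2) = -3*(40) + 1*(-7) = -127; iterating: f(2)=-127, f(3)=421, f(4)=-1390, f(5)=4591, f(6)=-15163, f(7)=50080, f(8)=-165403, f(9)=546289, f(10)=-1804270, f(11)=5959099, f(12)=-19681567, f(13)=65003800; answer 65003800
Step 2: U1 = 65003800; m = -18; 1*(-18)^4 + 2*(-18)^3 + 5*(-18)^2 + 4*(-18)^1 + 4 = (104976) + (-11664) + (1620) + (-72) + (4) = 94864; answer 94864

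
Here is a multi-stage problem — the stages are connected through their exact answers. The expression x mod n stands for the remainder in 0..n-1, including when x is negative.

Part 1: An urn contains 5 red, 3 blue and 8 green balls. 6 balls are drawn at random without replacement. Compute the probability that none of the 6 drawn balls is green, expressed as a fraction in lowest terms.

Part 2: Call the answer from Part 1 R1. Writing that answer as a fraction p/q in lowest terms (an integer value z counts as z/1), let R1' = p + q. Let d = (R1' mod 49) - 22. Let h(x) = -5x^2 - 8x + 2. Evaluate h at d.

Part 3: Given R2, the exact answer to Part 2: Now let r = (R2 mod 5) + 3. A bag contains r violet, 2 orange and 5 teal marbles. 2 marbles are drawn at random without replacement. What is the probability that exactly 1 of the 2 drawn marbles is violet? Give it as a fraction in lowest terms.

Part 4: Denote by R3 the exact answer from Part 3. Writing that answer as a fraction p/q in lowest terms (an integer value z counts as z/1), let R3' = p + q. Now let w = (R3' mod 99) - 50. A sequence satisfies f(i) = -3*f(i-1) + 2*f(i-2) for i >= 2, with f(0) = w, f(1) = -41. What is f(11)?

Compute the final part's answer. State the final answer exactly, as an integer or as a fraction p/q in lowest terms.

-3984235

Part 1: total draws C(16,6) = 8008; favorable C(8,6) = 28; P = 1/286; answer 1/286
Part 2: R1 = 1/286; threaded value p + q = 287; d = 20; -5*(20)^2 - 8*(20)^1 + 2 = (-2000) + (-160) + (2) = -2158; answer -2158
Part 3: R2 = -2158; r = 5; total draws C(12,2) = 66; favorable C(5,1)*C(7,1) = 35; P = 35/66; answer 35/66
Part 4: R3 = 35/66; threaded value p + q = 101; w = -48; f(2) = -3*(-41) + 2*(-48) = 27; iterating: f(2)=27, f(3)=-163, f(4)=543, f(5)=-1955, f(6)=6951, f(7)=-24763, f(8)=88191, f(9)=-314099, f(10)=1118679, f(11)=-3984235; answer -3984235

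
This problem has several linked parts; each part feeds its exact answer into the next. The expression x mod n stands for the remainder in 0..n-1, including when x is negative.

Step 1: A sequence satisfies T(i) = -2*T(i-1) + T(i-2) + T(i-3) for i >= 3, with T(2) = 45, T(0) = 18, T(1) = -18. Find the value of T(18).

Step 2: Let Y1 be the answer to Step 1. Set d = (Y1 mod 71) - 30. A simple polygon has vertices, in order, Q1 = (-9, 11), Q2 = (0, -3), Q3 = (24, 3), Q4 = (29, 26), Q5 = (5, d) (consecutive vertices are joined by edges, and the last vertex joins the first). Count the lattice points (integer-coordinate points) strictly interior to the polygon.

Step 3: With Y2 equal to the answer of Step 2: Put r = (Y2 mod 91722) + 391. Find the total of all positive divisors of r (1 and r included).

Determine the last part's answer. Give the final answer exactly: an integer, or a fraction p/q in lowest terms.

1080

Step 1: T(3) = -2*(45) + 1*(-18) + 1*(18) = -90; iterating: T(3)=-90, T(4)=207, T(5)=-459, T(6)=1035, T(7)=-2322, T(8)=5220, T(9)=-11727, T(10)=26352, T(11)=-59211, T(12)=133047, T(13)=-298953, T(14)=671742, T(15)=-1509390, T(16)=3391569, T(17)=-7620786, T(18)=17123751; answer 17123751
Step 2: Y1 = 17123751; d = 12; cross terms: (-9*-3 - 0*11)=27, (0*3 - 24*-3)=72, (24*26 - 29*3)=537, (29*12 - 5*26)=218, (5*11 - -9*12)=163; twice the area = |1017| = 1017; area = 1017/2; boundary points = 1 + 6 + 1 + 2 + 1 = 11; strictly interior points = area - boundary/2 + 1 = 504; answer 504
Step 3: Y2 = 504; r = 895; 895 = 5 * 179; sigma = (1 + 5) * (1 + 179) = 6 * 180 = 1080; answer 1080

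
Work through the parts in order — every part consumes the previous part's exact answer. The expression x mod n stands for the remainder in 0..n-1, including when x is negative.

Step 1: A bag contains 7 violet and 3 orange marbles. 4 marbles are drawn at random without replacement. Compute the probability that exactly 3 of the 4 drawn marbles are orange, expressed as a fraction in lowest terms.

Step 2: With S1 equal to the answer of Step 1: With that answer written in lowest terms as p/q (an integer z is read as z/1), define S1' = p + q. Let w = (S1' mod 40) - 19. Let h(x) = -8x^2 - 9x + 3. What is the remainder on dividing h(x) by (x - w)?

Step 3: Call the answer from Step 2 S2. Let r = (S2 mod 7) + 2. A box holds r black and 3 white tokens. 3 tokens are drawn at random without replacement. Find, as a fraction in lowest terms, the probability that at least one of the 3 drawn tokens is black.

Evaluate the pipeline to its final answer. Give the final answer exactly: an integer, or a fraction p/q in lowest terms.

Step 1: total draws C(10,4) = 210; favorable C(3,3)*C(7,1) = 7; P = 1/30; answer 1/30
Step 2: S1 = 1/30; threaded value p + q = 31; w = 12; remainder = value at the root: -8*(12)^2 - 9*(12)^1 + 3 = (-1152) + (-108) + (3) = -1257; answer -1257
Step 3: S2 = -1257; r = 5; total draws C(8,3) = 56; complement C(3,3) = 1; favorable 56 - 1 = 55; P = 55/56; answer 55/56

55/56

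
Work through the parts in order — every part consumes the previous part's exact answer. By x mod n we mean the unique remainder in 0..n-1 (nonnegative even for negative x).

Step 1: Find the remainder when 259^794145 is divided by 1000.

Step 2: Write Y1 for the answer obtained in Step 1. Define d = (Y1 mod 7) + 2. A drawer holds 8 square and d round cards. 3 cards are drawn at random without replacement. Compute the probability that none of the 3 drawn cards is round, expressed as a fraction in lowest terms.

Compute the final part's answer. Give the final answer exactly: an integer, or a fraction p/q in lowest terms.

Step 1: squarings mod 1000: 259^1=259, 259^2=81, 259^4=561, 259^8=721, 259^16=841, 259^32=281, 259^64=961, 259^128=521, 259^256=441, 259^512=481, 259^1024=361, 259^2048=321, 259^4096=41, 259^8192=681, 259^16384=761, 259^32768=121, 259^65536=641, 259^131072=881, 259^262144=161, 259^524288=921; 259^794145 = 259^1 * 259^32 * 259^512 * 259^1024 * 259^2048 * 259^4096 * 259^262144 * 259^524288 = 699 (mod 1000); answer 699
Step 2: Y1 = 699; d = 8; total draws C(16,3) = 560; favorable C(8,3) = 56; P = 1/10; answer 1/10

1/10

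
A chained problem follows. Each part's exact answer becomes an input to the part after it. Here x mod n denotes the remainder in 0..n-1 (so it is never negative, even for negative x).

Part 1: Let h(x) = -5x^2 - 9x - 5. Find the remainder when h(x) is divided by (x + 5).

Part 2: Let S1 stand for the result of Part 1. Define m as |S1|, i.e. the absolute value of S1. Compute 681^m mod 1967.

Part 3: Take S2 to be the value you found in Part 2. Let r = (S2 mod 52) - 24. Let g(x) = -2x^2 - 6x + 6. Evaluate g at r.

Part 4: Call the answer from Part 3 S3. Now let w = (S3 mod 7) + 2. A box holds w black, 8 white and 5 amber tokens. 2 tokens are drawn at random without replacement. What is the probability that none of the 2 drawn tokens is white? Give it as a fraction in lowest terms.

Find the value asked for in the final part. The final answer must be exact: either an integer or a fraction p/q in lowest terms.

1/5

Part 1: remainder = value at the root: -5*(-5)^2 - 9*(-5)^1 - 5 = (-125) + (45) + (-5) = -85; answer -85
Part 2: S1 = -85; m = 85; squarings mod 1967: 681^1=681, 681^2=1516, 681^4=800, 681^8=725, 681^16=436, 681^32=1264, 681^64=492; 681^85 = 681^1 * 681^4 * 681^16 * 681^64 = 1437 (mod 1967); answer 1437
Part 3: S2 = 1437; r = 9; -2*(9)^2 - 6*(9)^1 + 6 = (-162) + (-54) + (6) = -210; answer -210
Part 4: S3 = -210; w = 2; total draws C(15,2) = 105; favorable C(7,2) = 21; P = 1/5; answer 1/5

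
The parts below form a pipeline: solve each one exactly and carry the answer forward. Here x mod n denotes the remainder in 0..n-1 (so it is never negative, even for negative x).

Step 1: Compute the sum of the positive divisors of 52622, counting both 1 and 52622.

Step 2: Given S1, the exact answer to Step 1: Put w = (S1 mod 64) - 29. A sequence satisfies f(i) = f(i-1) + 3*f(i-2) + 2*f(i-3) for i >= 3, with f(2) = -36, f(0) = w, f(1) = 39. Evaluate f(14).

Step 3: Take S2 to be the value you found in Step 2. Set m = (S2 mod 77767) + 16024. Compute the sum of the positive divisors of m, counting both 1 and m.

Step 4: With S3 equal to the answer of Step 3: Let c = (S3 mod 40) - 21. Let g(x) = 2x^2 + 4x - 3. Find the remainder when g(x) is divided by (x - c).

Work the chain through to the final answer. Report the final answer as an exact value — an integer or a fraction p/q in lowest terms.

Step 1: 52622 = 2 * 83 * 317; sigma = (1 + 2) * (1 + 83) * (1 + 317) = 3 * 84 * 318 = 80136; answer 80136
Step 2: S1 = 80136; w = -21; f(3) = 1*(-36) + 3*(39) + 2*(-21) = 39; iterating: f(3)=39, f(4)=9, f(5)=54, f(6)=159, f(7)=339, f(8)=924, f(9)=2259, f(10)=5709, f(11)=14334, f(12)=35979, f(13)=90399, f(14)=227004; answer 227004
Step 3: S2 = 227004; m = 87494; 87494 = 2 * 11 * 41 * 97; sigma = (1 + 2) * (1 + 11) * (1 + 41) * (1 + 97) = 3 * 12 * 42 * 98 = 148176; answer 148176
Step 4: S3 = 148176; c = -5; remainder = value at the root: 2*(-5)^2 + 4*(-5)^1 - 3 = (50) + (-20) + (-3) = 27; answer 27

27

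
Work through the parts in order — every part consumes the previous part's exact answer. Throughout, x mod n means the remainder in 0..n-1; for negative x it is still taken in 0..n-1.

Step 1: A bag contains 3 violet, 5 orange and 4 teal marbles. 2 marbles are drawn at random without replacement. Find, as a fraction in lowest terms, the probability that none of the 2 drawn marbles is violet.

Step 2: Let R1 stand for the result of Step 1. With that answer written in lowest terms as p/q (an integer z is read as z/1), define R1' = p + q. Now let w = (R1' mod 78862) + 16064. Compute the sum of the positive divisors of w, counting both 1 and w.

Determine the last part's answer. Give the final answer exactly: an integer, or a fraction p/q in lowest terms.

17332

Step 1: total draws C(12,2) = 66; favorable C(9,2) = 36; P = 6/11; answer 6/11
Step 2: R1 = 6/11; threaded value p + q = 17; w = 16081; 16081 = 13 * 1237; sigma = (1 + 13) * (1 + 1237) = 14 * 1238 = 17332; answer 17332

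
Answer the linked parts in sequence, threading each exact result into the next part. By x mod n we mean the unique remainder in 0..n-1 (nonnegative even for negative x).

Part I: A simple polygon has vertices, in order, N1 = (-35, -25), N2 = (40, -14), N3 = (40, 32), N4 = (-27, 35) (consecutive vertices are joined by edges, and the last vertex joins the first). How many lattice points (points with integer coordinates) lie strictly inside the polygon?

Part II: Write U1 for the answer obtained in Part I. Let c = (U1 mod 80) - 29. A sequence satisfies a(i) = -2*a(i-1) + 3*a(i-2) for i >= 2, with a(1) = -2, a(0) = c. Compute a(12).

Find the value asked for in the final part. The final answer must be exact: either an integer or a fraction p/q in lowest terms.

1992913

Part I: cross terms: (-35*-14 - 40*-25)=1490, (40*32 - 40*-14)=1840, (40*35 - -27*32)=2264, (-27*-25 - -35*35)=1900; twice the area = |7494| = 7494; area = 3747; boundary points = 1 + 46 + 1 + 4 = 52; strictly interior points = area - boundary/2 + 1 = 3722; answer 3722
Part II: U1 = 3722; c = 13; a(2) = -2*(-2) + 3*(13) = 43; iterating: a(2)=43, a(3)=-92, a(4)=313, a(5)=-902, a(6)=2743, a(7)=-8192, a(8)=24613, a(9)=-73802, a(10)=221443, a(11)=-664292, a(12)=1992913; answer 1992913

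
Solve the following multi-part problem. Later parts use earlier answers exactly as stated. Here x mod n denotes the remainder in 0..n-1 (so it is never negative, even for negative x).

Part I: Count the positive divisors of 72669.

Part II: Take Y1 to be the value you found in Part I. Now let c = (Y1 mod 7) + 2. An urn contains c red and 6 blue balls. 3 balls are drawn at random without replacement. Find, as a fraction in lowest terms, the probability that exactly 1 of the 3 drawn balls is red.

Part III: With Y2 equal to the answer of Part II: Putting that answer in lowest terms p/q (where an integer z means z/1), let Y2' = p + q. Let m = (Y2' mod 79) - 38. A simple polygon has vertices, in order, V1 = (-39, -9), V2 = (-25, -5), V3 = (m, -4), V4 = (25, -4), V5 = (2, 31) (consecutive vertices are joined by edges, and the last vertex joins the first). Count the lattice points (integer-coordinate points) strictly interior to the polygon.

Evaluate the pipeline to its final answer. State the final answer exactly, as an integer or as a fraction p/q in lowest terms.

1051

Part I: 72669 = 3 * 24223; number of divisors = (1+1) * (1+1) = 4; answer 4
Part II: Y1 = 4; c = 6; total draws C(12,3) = 220; favorable C(6,1)*C(6,2) = 90; P = 9/22; answer 9/22
Part III: Y2 = 9/22; threaded value p + q = 31; m = -7; cross terms: (-39*-5 - -25*-9)=-30, (-25*-4 - -7*-5)=65, (-7*-4 - 25*-4)=128, (25*31 - 2*-4)=783, (2*-9 - -39*31)=1191; twice the area = |2137| = 2137; area = 2137/2; boundary points = 2 + 1 + 32 + 1 + 1 = 37; strictly interior points = area - boundary/2 + 1 = 1051; answer 1051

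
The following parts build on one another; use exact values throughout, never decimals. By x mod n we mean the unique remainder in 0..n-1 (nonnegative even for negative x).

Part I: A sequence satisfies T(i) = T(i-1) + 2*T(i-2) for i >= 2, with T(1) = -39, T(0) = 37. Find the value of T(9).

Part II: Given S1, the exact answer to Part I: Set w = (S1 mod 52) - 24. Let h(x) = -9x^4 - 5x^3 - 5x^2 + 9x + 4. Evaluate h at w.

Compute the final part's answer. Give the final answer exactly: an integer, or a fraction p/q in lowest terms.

Part I: T(2) = 1*(-39) + 2*(37) = 35; iterating: T(2)=35, T(3)=-43, T(4)=27, T(5)=-59, T(6)=-5, T(7)=-123, T(8)=-133, T(9)=-379; answer -379
Part II: S1 = -379; w = 13; -9*(13)^4 - 5*(13)^3 - 5*(13)^2 + 9*(13)^1 + 4 = (-257049) + (-10985) + (-845) + (117) + (4) = -268758; answer -268758

-268758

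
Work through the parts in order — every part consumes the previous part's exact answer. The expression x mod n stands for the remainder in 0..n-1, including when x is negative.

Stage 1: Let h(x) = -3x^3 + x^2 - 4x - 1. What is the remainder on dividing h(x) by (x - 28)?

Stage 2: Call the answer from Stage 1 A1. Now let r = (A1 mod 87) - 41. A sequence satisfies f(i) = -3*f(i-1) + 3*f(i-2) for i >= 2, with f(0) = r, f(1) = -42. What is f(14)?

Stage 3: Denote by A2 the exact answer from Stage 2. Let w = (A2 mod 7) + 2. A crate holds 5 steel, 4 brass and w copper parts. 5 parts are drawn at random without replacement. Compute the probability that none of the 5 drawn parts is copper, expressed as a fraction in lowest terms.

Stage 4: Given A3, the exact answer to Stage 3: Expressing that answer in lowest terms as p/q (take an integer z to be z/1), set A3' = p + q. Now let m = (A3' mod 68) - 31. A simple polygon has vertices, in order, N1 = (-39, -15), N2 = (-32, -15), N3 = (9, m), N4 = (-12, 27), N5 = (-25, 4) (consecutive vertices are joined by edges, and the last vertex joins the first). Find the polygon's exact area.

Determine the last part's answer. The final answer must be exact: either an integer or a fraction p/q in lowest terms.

1481/2

Stage 1: remainder = value at the root: -3*(28)^3 + 1*(28)^2 - 4*(28)^1 - 1 = (-65856) + (784) + (-112) + (-1) = -65185; answer -65185
Stage 2: A1 = -65185; r = 24; f(2) = -3*(-42) + 3*(24) = 198; iterating: f(2)=198, f(3)=-720, f(4)=2754, f(5)=-10422, f(6)=39528, f(7)=-149850, f(8)=568134, f(9)=-2153952, f(10)=8166258, f(11)=-30960630, f(12)=117380664, f(13)=-445023882, f(14)=1687213638; answer 1687213638
Stage 3: A2 = 1687213638; w = 7; total draws C(16,5) = 4368; favorable C(9,5) = 126; P = 3/104; answer 3/104
Stage 4: A3 = 3/104; threaded value p + q = 107; m = 8; cross terms: (-39*-15 - -32*-15)=105, (-32*8 - 9*-15)=-121, (9*27 - -12*8)=339, (-12*4 - -25*27)=627, (-25*-15 - -39*4)=531; twice the area = |1481| = 1481; area = 1481/2; answer 1481/2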